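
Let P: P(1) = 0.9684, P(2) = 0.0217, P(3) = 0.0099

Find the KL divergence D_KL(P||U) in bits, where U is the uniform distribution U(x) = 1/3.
1.3543 bits

U(i) = 1/3 for all i

D_KL(P||U) = Σ P(x) log₂(P(x) / (1/3))
           = Σ P(x) log₂(P(x)) + log₂(3)
           = log₂(3) - H(P)

H(P) = -Σ P(x) log₂(P(x)):
  -P(1)·log₂(P(1)) = -(0.9684)·log₂(0.9684) = 0.04486
  -P(2)·log₂(P(2)) = -(0.0217)·log₂(0.0217) = 0.11992
  -P(3)·log₂(P(3)) = -(0.0099)·log₂(0.0099) = 0.06592
H(P) = 0.04486 + 0.11992 + 0.06592 = 0.23070 bits

log₂(3) = 1.58496 bits

D_KL(P||U) = 1.58496 - 0.23070 = 1.35426 ≈ 1.3543 bits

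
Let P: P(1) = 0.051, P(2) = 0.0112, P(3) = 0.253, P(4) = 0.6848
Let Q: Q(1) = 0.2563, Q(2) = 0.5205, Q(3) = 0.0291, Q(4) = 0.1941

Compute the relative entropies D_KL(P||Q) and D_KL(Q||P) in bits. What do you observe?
D_KL(P||Q) = 1.8541 bits, D_KL(Q||P) = 3.0359 bits. The two directions give different values (D_KL(Q||P) exceeds D_KL(P||Q) by 1.1818 bits): KL divergence is asymmetric.

D_KL(P||Q) = Σ P(x) log₂(P(x)/Q(x))

Computing term by term:
  P(1)·log₂(P(1)/Q(1)) = 0.051·log₂(0.051/0.2563) = -0.11879
  P(2)·log₂(P(2)/Q(2)) = 0.0112·log₂(0.0112/0.5205) = -0.06203
  P(3)·log₂(P(3)/Q(3)) = 0.253·log₂(0.253/0.0291) = 0.78937
  P(4)·log₂(P(4)/Q(4)) = 0.6848·log₂(0.6848/0.1941) = 1.24557

D_KL(P||Q) = -0.11879 - 0.06203 + 0.78937 + 1.24557 = 1.85412 ≈ 1.8541 bits

D_KL(Q||P) = Σ Q(x) log₂(Q(x)/P(x))

Computing term by term:
  Q(1)·log₂(Q(1)/P(1)) = 0.2563·log₂(0.2563/0.051) = 0.59699
  Q(2)·log₂(Q(2)/P(2)) = 0.5205·log₂(0.5205/0.0112) = 2.88270
  Q(3)·log₂(Q(3)/P(3)) = 0.0291·log₂(0.0291/0.253) = -0.09079
  Q(4)·log₂(Q(4)/P(4)) = 0.1941·log₂(0.1941/0.6848) = -0.35305

D_KL(Q||P) = 0.59699 + 2.88270 - 0.09079 - 0.35305 = 3.03585 ≈ 3.0359 bits

These are NOT equal (difference: 1.1818 bits). KL divergence is asymmetric: D_KL(P||Q) ≠ D_KL(Q||P) in general.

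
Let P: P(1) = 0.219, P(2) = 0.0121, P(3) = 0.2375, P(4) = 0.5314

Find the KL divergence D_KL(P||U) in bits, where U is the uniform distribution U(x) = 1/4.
0.4658 bits

U(i) = 1/4 for all i

D_KL(P||U) = Σ P(x) log₂(P(x) / (1/4))
           = Σ P(x) log₂(P(x)) + log₂(4)
           = log₂(4) - H(P)

H(P) = -Σ P(x) log₂(P(x)):
  -P(1)·log₂(P(1)) = -(0.219)·log₂(0.219) = 0.47983
  -P(2)·log₂(P(2)) = -(0.0121)·log₂(0.0121) = 0.07706
  -P(3)·log₂(P(3)) = -(0.2375)·log₂(0.2375) = 0.49258
  -P(4)·log₂(P(4)) = -(0.5314)·log₂(0.5314) = 0.48471
H(P) = 0.47983 + 0.07706 + 0.49258 + 0.48471 = 1.53418 bits

log₂(4) = 2.00000 bits

D_KL(P||U) = 2.00000 - 1.53418 = 0.46582 ≈ 0.4658 bits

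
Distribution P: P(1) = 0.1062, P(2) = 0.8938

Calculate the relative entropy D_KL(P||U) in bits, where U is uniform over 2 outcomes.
0.5117 bits

U(i) = 1/2 for all i

D_KL(P||U) = Σ P(x) log₂(P(x) / (1/2))
           = Σ P(x) log₂(P(x)) + log₂(2)
           = log₂(2) - H(P)

H(P) = -Σ P(x) log₂(P(x)):
  -P(1)·log₂(P(1)) = -(0.1062)·log₂(0.1062) = 0.34357
  -P(2)·log₂(P(2)) = -(0.8938)·log₂(0.8938) = 0.14477
H(P) = 0.34357 + 0.14477 = 0.48834 bits

log₂(2) = 1.00000 bits

D_KL(P||U) = 1.00000 - 0.48834 = 0.51166 ≈ 0.5117 bits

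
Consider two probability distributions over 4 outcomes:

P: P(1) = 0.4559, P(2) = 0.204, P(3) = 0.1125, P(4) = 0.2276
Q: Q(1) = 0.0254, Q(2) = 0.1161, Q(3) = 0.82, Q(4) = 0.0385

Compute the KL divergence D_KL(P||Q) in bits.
2.3262 bits

D_KL(P||Q) = Σ P(x) log₂(P(x)/Q(x))

Computing term by term:
  P(1)·log₂(P(1)/Q(1)) = 0.4559·log₂(0.4559/0.0254) = 1.89920
  P(2)·log₂(P(2)/Q(2)) = 0.204·log₂(0.204/0.1161) = 0.16589
  P(3)·log₂(P(3)/Q(3)) = 0.1125·log₂(0.1125/0.82) = -0.32239
  P(4)·log₂(P(4)/Q(4)) = 0.2276·log₂(0.2276/0.0385) = 0.58347

D_KL(P||Q) = 1.89920 + 0.16589 - 0.32239 + 0.58347 = 2.32617 ≈ 2.3262 bits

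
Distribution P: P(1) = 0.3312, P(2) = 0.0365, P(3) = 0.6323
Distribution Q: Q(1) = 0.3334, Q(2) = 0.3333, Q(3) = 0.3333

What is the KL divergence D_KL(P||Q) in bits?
0.4645 bits

D_KL(P||Q) = Σ P(x) log₂(P(x)/Q(x))

Computing term by term:
  P(1)·log₂(P(1)/Q(1)) = 0.3312·log₂(0.3312/0.3334) = -0.00316
  P(2)·log₂(P(2)/Q(2)) = 0.0365·log₂(0.0365/0.3333) = -0.11647
  P(3)·log₂(P(3)/Q(3)) = 0.6323·log₂(0.6323/0.3333) = 0.58411

D_KL(P||Q) = -0.00316 - 0.11647 + 0.58411 = 0.46448 ≈ 0.4645 bits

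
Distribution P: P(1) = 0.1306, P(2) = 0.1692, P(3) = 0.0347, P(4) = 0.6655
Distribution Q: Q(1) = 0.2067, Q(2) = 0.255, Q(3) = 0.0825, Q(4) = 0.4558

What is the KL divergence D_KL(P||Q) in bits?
0.1334 bits

D_KL(P||Q) = Σ P(x) log₂(P(x)/Q(x))

Computing term by term:
  P(1)·log₂(P(1)/Q(1)) = 0.1306·log₂(0.1306/0.2067) = -0.08651
  P(2)·log₂(P(2)/Q(2)) = 0.1692·log₂(0.1692/0.255) = -0.10013
  P(3)·log₂(P(3)/Q(3)) = 0.0347·log₂(0.0347/0.0825) = -0.04336
  P(4)·log₂(P(4)/Q(4)) = 0.6655·log₂(0.6655/0.4558) = 0.36339

D_KL(P||Q) = -0.08651 - 0.10013 - 0.04336 + 0.36339 = 0.13339 ≈ 0.1334 bits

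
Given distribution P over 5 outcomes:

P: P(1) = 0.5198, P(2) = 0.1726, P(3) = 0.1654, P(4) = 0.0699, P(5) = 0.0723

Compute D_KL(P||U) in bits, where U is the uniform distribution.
0.4221 bits

U(i) = 1/5 for all i

D_KL(P||U) = Σ P(x) log₂(P(x) / (1/5))
           = Σ P(x) log₂(P(x)) + log₂(5)
           = log₂(5) - H(P)

H(P) = -Σ P(x) log₂(P(x)):
  -P(1)·log₂(P(1)) = -(0.5198)·log₂(0.5198) = 0.49068
  -P(2)·log₂(P(2)) = -(0.1726)·log₂(0.1726) = 0.43745
  -P(3)·log₂(P(3)) = -(0.1654)·log₂(0.1654) = 0.42937
  -P(4)·log₂(P(4)) = -(0.0699)·log₂(0.0699) = 0.26832
  -P(5)·log₂(P(5)) = -(0.0723)·log₂(0.0723) = 0.27401
H(P) = 0.49068 + 0.43745 + 0.42937 + 0.26832 + 0.27401 = 1.89983 bits

log₂(5) = 2.32193 bits

D_KL(P||U) = 2.32193 - 1.89983 = 0.42210 ≈ 0.4221 bits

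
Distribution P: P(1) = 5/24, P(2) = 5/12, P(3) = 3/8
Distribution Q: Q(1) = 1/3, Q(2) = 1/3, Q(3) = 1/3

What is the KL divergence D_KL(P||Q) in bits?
0.0566 bits

D_KL(P||Q) = Σ P(x) log₂(P(x)/Q(x))

Computing term by term:
  P(1)·log₂(P(1)/Q(1)) = (5/24)·log₂((5/24)/(1/3)) = -0.14126
  P(2)·log₂(P(2)/Q(2)) = (5/12)·log₂((5/12)/(1/3)) = 0.13414
  P(3)·log₂(P(3)/Q(3)) = (3/8)·log₂((3/8)/(1/3)) = 0.06372

D_KL(P||Q) = -0.14126 + 0.13414 + 0.06372 = 0.05660 ≈ 0.0566 bits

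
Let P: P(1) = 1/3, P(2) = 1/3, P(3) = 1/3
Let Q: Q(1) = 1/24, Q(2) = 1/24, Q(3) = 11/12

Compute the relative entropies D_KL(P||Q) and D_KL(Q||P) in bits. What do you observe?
D_KL(P||Q) = 1.5135 bits, D_KL(Q||P) = 1.0878 bits. The two directions give different values (D_KL(P||Q) exceeds D_KL(Q||P) by 0.4257 bits): KL divergence is asymmetric.

D_KL(P||Q) = Σ P(x) log₂(P(x)/Q(x))

Computing term by term:
  P(1)·log₂(P(1)/Q(1)) = (1/3)·log₂((1/3)/(1/24)) = 1.00000
  P(2)·log₂(P(2)/Q(2)) = (1/3)·log₂((1/3)/(1/24)) = 1.00000
  P(3)·log₂(P(3)/Q(3)) = (1/3)·log₂((1/3)/(11/12)) = -0.48648

D_KL(P||Q) = 1.00000 + 1.00000 - 0.48648 = 1.51352 ≈ 1.5135 bits

D_KL(Q||P) = Σ Q(x) log₂(Q(x)/P(x))

Computing term by term:
  Q(1)·log₂(Q(1)/P(1)) = (1/24)·log₂((1/24)/(1/3)) = -0.12500
  Q(2)·log₂(Q(2)/P(2)) = (1/24)·log₂((1/24)/(1/3)) = -0.12500
  Q(3)·log₂(Q(3)/P(3)) = (11/12)·log₂((11/12)/(1/3)) = 1.33781

D_KL(Q||P) = -0.12500 - 0.12500 + 1.33781 = 1.08781 ≈ 1.0878 bits

These are NOT equal (difference: 0.4257 bits). KL divergence is asymmetric: D_KL(P||Q) ≠ D_KL(Q||P) in general.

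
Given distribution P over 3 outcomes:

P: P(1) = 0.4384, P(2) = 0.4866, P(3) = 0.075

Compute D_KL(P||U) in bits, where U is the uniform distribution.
0.2775 bits

U(i) = 1/3 for all i

D_KL(P||U) = Σ P(x) log₂(P(x) / (1/3))
           = Σ P(x) log₂(P(x)) + log₂(3)
           = log₂(3) - H(P)

H(P) = -Σ P(x) log₂(P(x)):
  -P(1)·log₂(P(1)) = -(0.4384)·log₂(0.4384) = 0.52156
  -P(2)·log₂(P(2)) = -(0.4866)·log₂(0.4866) = 0.50567
  -P(3)·log₂(P(3)) = -(0.075)·log₂(0.075) = 0.28027
H(P) = 0.52156 + 0.50567 + 0.28027 = 1.30750 bits

log₂(3) = 1.58496 bits

D_KL(P||U) = 1.58496 - 1.30750 = 0.27746 ≈ 0.2775 bits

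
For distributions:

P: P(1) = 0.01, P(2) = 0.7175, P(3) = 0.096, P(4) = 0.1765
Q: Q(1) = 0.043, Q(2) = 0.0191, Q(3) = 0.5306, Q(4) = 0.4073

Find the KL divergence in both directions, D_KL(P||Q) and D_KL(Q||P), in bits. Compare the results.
D_KL(P||Q) = 3.2827 bits, D_KL(Q||P) = 1.7907 bits. D_KL(P||Q) is larger than D_KL(Q||P) by 1.4920 bits; the two directions differ.

D_KL(P||Q) = Σ P(x) log₂(P(x)/Q(x))

Computing term by term:
  P(1)·log₂(P(1)/Q(1)) = 0.01·log₂(0.01/0.043) = -0.02104
  P(2)·log₂(P(2)/Q(2)) = 0.7175·log₂(0.7175/0.0191) = 3.75348
  P(3)·log₂(P(3)/Q(3)) = 0.096·log₂(0.096/0.5306) = -0.23679
  P(4)·log₂(P(4)/Q(4)) = 0.1765·log₂(0.1765/0.4073) = -0.21293

D_KL(P||Q) = -0.02104 + 3.75348 - 0.23679 - 0.21293 = 3.28272 ≈ 3.2827 bits

D_KL(Q||P) = Σ Q(x) log₂(Q(x)/P(x))

Computing term by term:
  Q(1)·log₂(Q(1)/P(1)) = 0.043·log₂(0.043/0.01) = 0.09049
  Q(2)·log₂(Q(2)/P(2)) = 0.0191·log₂(0.0191/0.7175) = -0.09992
  Q(3)·log₂(Q(3)/P(3)) = 0.5306·log₂(0.5306/0.096) = 1.30873
  Q(4)·log₂(Q(4)/P(4)) = 0.4073·log₂(0.4073/0.1765) = 0.49138

D_KL(Q||P) = 0.09049 - 0.09992 + 1.30873 + 0.49138 = 1.79068 ≈ 1.7907 bits

These are NOT equal (difference: 1.4920 bits). KL divergence is asymmetric: D_KL(P||Q) ≠ D_KL(Q||P) in general.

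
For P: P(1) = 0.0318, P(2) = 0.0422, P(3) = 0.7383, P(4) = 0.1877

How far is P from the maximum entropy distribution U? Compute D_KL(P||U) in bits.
0.8729 bits

U(i) = 1/4 for all i

D_KL(P||U) = Σ P(x) log₂(P(x) / (1/4))
           = Σ P(x) log₂(P(x)) + log₂(4)
           = log₂(4) - H(P)

H(P) = -Σ P(x) log₂(P(x)):
  -P(1)·log₂(P(1)) = -(0.0318)·log₂(0.0318) = 0.15820
  -P(2)·log₂(P(2)) = -(0.0422)·log₂(0.0422) = 0.19271
  -P(3)·log₂(P(3)) = -(0.7383)·log₂(0.7383) = 0.32317
  -P(4)·log₂(P(4)) = -(0.1877)·log₂(0.1877) = 0.45301
H(P) = 0.15820 + 0.19271 + 0.32317 + 0.45301 = 1.12709 bits

log₂(4) = 2.00000 bits

D_KL(P||U) = 2.00000 - 1.12709 = 0.87291 ≈ 0.8729 bits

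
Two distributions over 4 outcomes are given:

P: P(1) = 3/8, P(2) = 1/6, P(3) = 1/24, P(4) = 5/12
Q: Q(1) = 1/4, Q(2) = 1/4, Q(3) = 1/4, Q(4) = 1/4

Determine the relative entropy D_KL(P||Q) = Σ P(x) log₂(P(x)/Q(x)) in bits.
0.3212 bits

D_KL(P||Q) = Σ P(x) log₂(P(x)/Q(x))

Computing term by term:
  P(1)·log₂(P(1)/Q(1)) = (3/8)·log₂((3/8)/(1/4)) = 0.21936
  P(2)·log₂(P(2)/Q(2)) = (1/6)·log₂((1/6)/(1/4)) = -0.09749
  P(3)·log₂(P(3)/Q(3)) = (1/24)·log₂((1/24)/(1/4)) = -0.10771
  P(4)·log₂(P(4)/Q(4)) = (5/12)·log₂((5/12)/(1/4)) = 0.30707

D_KL(P||Q) = 0.21936 - 0.09749 - 0.10771 + 0.30707 = 0.32123 ≈ 0.3212 bits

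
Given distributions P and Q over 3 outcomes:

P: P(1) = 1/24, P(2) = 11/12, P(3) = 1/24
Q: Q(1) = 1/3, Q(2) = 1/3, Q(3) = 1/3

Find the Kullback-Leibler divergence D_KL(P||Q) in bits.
1.0878 bits

D_KL(P||Q) = Σ P(x) log₂(P(x)/Q(x))

Computing term by term:
  P(1)·log₂(P(1)/Q(1)) = (1/24)·log₂((1/24)/(1/3)) = -0.12500
  P(2)·log₂(P(2)/Q(2)) = (11/12)·log₂((11/12)/(1/3)) = 1.33781
  P(3)·log₂(P(3)/Q(3)) = (1/24)·log₂((1/24)/(1/3)) = -0.12500

D_KL(P||Q) = -0.12500 + 1.33781 - 0.12500 = 1.08781 ≈ 1.0878 bits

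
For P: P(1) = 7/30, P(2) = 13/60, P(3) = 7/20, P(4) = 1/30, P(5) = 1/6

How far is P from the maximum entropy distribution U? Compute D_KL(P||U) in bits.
0.2295 bits

U(i) = 1/5 for all i

D_KL(P||U) = Σ P(x) log₂(P(x) / (1/5))
           = Σ P(x) log₂(P(x)) + log₂(5)
           = log₂(5) - H(P)

H(P) = -Σ P(x) log₂(P(x)):
  -P(1)·log₂(P(1)) = -(7/30)·log₂(7/30) = 0.48989
  -P(2)·log₂(P(2)) = -(13/60)·log₂(13/60) = 0.47806
  -P(3)·log₂(P(3)) = -(7/20)·log₂(7/20) = 0.53010
  -P(4)·log₂(P(4)) = -(1/30)·log₂(1/30) = 0.16356
  -P(5)·log₂(P(5)) = -(1/6)·log₂(1/6) = 0.43083
H(P) = 0.48989 + 0.47806 + 0.53010 + 0.16356 + 0.43083 = 2.09244 bits

log₂(5) = 2.32193 bits

D_KL(P||U) = 2.32193 - 2.09244 = 0.22949 ≈ 0.2295 bits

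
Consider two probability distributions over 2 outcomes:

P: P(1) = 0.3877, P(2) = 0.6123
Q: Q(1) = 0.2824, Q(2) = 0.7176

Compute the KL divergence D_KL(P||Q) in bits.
0.0371 bits

D_KL(P||Q) = Σ P(x) log₂(P(x)/Q(x))

Computing term by term:
  P(1)·log₂(P(1)/Q(1)) = 0.3877·log₂(0.3877/0.2824) = 0.17726
  P(2)·log₂(P(2)/Q(2)) = 0.6123·log₂(0.6123/0.7176) = -0.14018

D_KL(P||Q) = 0.17726 - 0.14018 = 0.03708 ≈ 0.0371 bits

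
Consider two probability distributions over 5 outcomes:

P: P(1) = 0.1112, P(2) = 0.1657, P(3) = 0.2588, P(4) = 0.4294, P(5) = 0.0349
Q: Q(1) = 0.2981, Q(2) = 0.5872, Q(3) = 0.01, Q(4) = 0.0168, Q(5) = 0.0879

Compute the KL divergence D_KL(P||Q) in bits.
2.7154 bits

D_KL(P||Q) = Σ P(x) log₂(P(x)/Q(x))

Computing term by term:
  P(1)·log₂(P(1)/Q(1)) = 0.1112·log₂(0.1112/0.2981) = -0.15820
  P(2)·log₂(P(2)/Q(2)) = 0.1657·log₂(0.1657/0.5872) = -0.30245
  P(3)·log₂(P(3)/Q(3)) = 0.2588·log₂(0.2588/0.01) = 1.21475
  P(4)·log₂(P(4)/Q(4)) = 0.4294·log₂(0.4294/0.0168) = 2.00778
  P(5)·log₂(P(5)/Q(5)) = 0.0349·log₂(0.0349/0.0879) = -0.04651

D_KL(P||Q) = -0.15820 - 0.30245 + 1.21475 + 2.00778 - 0.04651 = 2.71537 ≈ 2.7154 bits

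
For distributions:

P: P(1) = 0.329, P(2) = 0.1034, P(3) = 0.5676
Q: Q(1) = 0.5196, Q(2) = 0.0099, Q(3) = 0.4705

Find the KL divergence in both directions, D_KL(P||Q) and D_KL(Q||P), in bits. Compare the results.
D_KL(P||Q) = 0.2867 bits, D_KL(Q||P) = 0.1817 bits. D_KL(P||Q) is larger than D_KL(Q||P) by 0.1050 bits; the two directions differ.

D_KL(P||Q) = Σ P(x) log₂(P(x)/Q(x))

Computing term by term:
  P(1)·log₂(P(1)/Q(1)) = 0.329·log₂(0.329/0.5196) = -0.21691
  P(2)·log₂(P(2)/Q(2)) = 0.1034·log₂(0.1034/0.0099) = 0.34997
  P(3)·log₂(P(3)/Q(3)) = 0.5676·log₂(0.5676/0.4705) = 0.15364

D_KL(P||Q) = -0.21691 + 0.34997 + 0.15364 = 0.28670 ≈ 0.2867 bits

D_KL(Q||P) = Σ Q(x) log₂(Q(x)/P(x))

Computing term by term:
  Q(1)·log₂(Q(1)/P(1)) = 0.5196·log₂(0.5196/0.329) = 0.34258
  Q(2)·log₂(Q(2)/P(2)) = 0.0099·log₂(0.0099/0.1034) = -0.03351
  Q(3)·log₂(Q(3)/P(3)) = 0.4705·log₂(0.4705/0.5676) = -0.12735

D_KL(Q||P) = 0.34258 - 0.03351 - 0.12735 = 0.18172 ≈ 0.1817 bits

These are NOT equal (difference: 0.1050 bits). KL divergence is asymmetric: D_KL(P||Q) ≠ D_KL(Q||P) in general.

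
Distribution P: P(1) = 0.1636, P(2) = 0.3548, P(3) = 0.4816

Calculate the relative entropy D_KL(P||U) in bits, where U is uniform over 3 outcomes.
0.1196 bits

U(i) = 1/3 for all i

D_KL(P||U) = Σ P(x) log₂(P(x) / (1/3))
           = Σ P(x) log₂(P(x)) + log₂(3)
           = log₂(3) - H(P)

H(P) = -Σ P(x) log₂(P(x)):
  -P(1)·log₂(P(1)) = -(0.1636)·log₂(0.1636) = 0.42728
  -P(2)·log₂(P(2)) = -(0.3548)·log₂(0.3548) = 0.53040
  -P(3)·log₂(P(3)) = -(0.4816)·log₂(0.4816) = 0.50765
H(P) = 0.42728 + 0.53040 + 0.50765 = 1.46533 bits

log₂(3) = 1.58496 bits

D_KL(P||U) = 1.58496 - 1.46533 = 0.11963 ≈ 0.1196 bits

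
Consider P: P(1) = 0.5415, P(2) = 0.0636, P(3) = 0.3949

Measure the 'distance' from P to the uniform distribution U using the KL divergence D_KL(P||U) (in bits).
0.3236 bits

U(i) = 1/3 for all i

D_KL(P||U) = Σ P(x) log₂(P(x) / (1/3))
           = Σ P(x) log₂(P(x)) + log₂(3)
           = log₂(3) - H(P)

H(P) = -Σ P(x) log₂(P(x)):
  -P(1)·log₂(P(1)) = -(0.5415)·log₂(0.5415) = 0.47921
  -P(2)·log₂(P(2)) = -(0.0636)·log₂(0.0636) = 0.25280
  -P(3)·log₂(P(3)) = -(0.3949)·log₂(0.3949) = 0.52934
H(P) = 0.47921 + 0.25280 + 0.52934 = 1.26135 bits

log₂(3) = 1.58496 bits

D_KL(P||U) = 1.58496 - 1.26135 = 0.32361 ≈ 0.3236 bits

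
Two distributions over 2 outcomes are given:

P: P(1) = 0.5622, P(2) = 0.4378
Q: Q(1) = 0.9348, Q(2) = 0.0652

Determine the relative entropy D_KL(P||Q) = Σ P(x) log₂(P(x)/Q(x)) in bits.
0.7904 bits

D_KL(P||Q) = Σ P(x) log₂(P(x)/Q(x))

Computing term by term:
  P(1)·log₂(P(1)/Q(1)) = 0.5622·log₂(0.5622/0.9348) = -0.41242
  P(2)·log₂(P(2)/Q(2)) = 0.4378·log₂(0.4378/0.0652) = 1.20278

D_KL(P||Q) = -0.41242 + 1.20278 = 0.79036 ≈ 0.7904 bits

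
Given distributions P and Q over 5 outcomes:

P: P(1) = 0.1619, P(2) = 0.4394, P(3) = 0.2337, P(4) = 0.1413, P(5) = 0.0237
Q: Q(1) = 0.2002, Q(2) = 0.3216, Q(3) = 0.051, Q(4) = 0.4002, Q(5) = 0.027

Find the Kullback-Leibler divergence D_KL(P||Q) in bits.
0.4448 bits

D_KL(P||Q) = Σ P(x) log₂(P(x)/Q(x))

Computing term by term:
  P(1)·log₂(P(1)/Q(1)) = 0.1619·log₂(0.1619/0.2002) = -0.04960
  P(2)·log₂(P(2)/Q(2)) = 0.4394·log₂(0.4394/0.3216) = 0.19785
  P(3)·log₂(P(3)/Q(3)) = 0.2337·log₂(0.2337/0.051) = 0.51323
  P(4)·log₂(P(4)/Q(4)) = 0.1413·log₂(0.1413/0.4002) = -0.21223
  P(5)·log₂(P(5)/Q(5)) = 0.0237·log₂(0.0237/0.027) = -0.00446

D_KL(P||Q) = -0.04960 + 0.19785 + 0.51323 - 0.21223 - 0.00446 = 0.44479 ≈ 0.4448 bits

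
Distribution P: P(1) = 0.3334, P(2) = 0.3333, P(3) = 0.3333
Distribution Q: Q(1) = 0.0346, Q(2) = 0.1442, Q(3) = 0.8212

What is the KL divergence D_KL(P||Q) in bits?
1.0590 bits

D_KL(P||Q) = Σ P(x) log₂(P(x)/Q(x))

Computing term by term:
  P(1)·log₂(P(1)/Q(1)) = 0.3334·log₂(0.3334/0.0346) = 1.08969
  P(2)·log₂(P(2)/Q(2)) = 0.3333·log₂(0.3333/0.1442) = 0.40288
  P(3)·log₂(P(3)/Q(3)) = 0.3333·log₂(0.3333/0.8212) = -0.43359

D_KL(P||Q) = 1.08969 + 0.40288 - 0.43359 = 1.05898 ≈ 1.0590 bits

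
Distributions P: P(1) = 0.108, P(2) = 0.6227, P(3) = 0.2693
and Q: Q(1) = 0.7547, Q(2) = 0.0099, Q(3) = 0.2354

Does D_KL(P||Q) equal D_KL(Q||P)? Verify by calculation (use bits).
D_KL(P||Q) = 3.4700 bits, D_KL(Q||P) = 2.0120 bits. No — D_KL(P||Q) ≠ D_KL(Q||P) for this pair.

D_KL(P||Q) = Σ P(x) log₂(P(x)/Q(x))

Computing term by term:
  P(1)·log₂(P(1)/Q(1)) = 0.108·log₂(0.108/0.7547) = -0.30293
  P(2)·log₂(P(2)/Q(2)) = 0.6227·log₂(0.6227/0.0099) = 3.72061
  P(3)·log₂(P(3)/Q(3)) = 0.2693·log₂(0.2693/0.2354) = 0.05227

D_KL(P||Q) = -0.30293 + 3.72061 + 0.05227 = 3.46995 ≈ 3.4700 bits

D_KL(Q||P) = Σ Q(x) log₂(Q(x)/P(x))

Computing term by term:
  Q(1)·log₂(Q(1)/P(1)) = 0.7547·log₂(0.7547/0.108) = 2.11684
  Q(2)·log₂(Q(2)/P(2)) = 0.0099·log₂(0.0099/0.6227) = -0.05915
  Q(3)·log₂(Q(3)/P(3)) = 0.2354·log₂(0.2354/0.2693) = -0.04569

D_KL(Q||P) = 2.11684 - 0.05915 - 0.04569 = 2.01200 ≈ 2.0120 bits

These are NOT equal (difference: 1.4580 bits). KL divergence is asymmetric: D_KL(P||Q) ≠ D_KL(Q||P) in general.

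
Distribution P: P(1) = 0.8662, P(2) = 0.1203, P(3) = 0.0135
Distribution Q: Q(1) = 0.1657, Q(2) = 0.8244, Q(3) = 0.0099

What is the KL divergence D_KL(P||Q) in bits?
1.7389 bits

D_KL(P||Q) = Σ P(x) log₂(P(x)/Q(x))

Computing term by term:
  P(1)·log₂(P(1)/Q(1)) = 0.8662·log₂(0.8662/0.1657) = 2.06686
  P(2)·log₂(P(2)/Q(2)) = 0.1203·log₂(0.1203/0.8244) = -0.33404
  P(3)·log₂(P(3)/Q(3)) = 0.0135·log₂(0.0135/0.0099) = 0.00604

D_KL(P||Q) = 2.06686 - 0.33404 + 0.00604 = 1.73886 ≈ 1.7389 bits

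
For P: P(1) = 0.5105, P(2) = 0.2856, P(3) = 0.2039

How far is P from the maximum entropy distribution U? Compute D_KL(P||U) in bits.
0.1057 bits

U(i) = 1/3 for all i

D_KL(P||U) = Σ P(x) log₂(P(x) / (1/3))
           = Σ P(x) log₂(P(x)) + log₂(3)
           = log₂(3) - H(P)

H(P) = -Σ P(x) log₂(P(x)):
  -P(1)·log₂(P(1)) = -(0.5105)·log₂(0.5105) = 0.49519
  -P(2)·log₂(P(2)) = -(0.2856)·log₂(0.2856) = 0.51635
  -P(3)·log₂(P(3)) = -(0.2039)·log₂(0.2039) = 0.46776
H(P) = 0.49519 + 0.51635 + 0.46776 = 1.47930 bits

log₂(3) = 1.58496 bits

D_KL(P||U) = 1.58496 - 1.47930 = 0.10566 ≈ 0.1057 bits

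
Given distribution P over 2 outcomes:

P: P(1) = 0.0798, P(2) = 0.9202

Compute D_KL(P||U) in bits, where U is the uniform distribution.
0.5985 bits

U(i) = 1/2 for all i

D_KL(P||U) = Σ P(x) log₂(P(x) / (1/2))
           = Σ P(x) log₂(P(x)) + log₂(2)
           = log₂(2) - H(P)

H(P) = -Σ P(x) log₂(P(x)):
  -P(1)·log₂(P(1)) = -(0.0798)·log₂(0.0798) = 0.29107
  -P(2)·log₂(P(2)) = -(0.9202)·log₂(0.9202) = 0.11041
H(P) = 0.29107 + 0.11041 = 0.40148 bits

log₂(2) = 1.00000 bits

D_KL(P||U) = 1.00000 - 0.40148 = 0.59852 ≈ 0.5985 bits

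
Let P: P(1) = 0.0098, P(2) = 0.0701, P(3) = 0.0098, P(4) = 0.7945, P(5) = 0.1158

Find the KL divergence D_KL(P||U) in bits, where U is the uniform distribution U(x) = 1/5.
1.2985 bits

U(i) = 1/5 for all i

D_KL(P||U) = Σ P(x) log₂(P(x) / (1/5))
           = Σ P(x) log₂(P(x)) + log₂(5)
           = log₂(5) - H(P)

H(P) = -Σ P(x) log₂(P(x)):
  -P(1)·log₂(P(1)) = -(0.0098)·log₂(0.0098) = 0.06540
  -P(2)·log₂(P(2)) = -(0.0701)·log₂(0.0701) = 0.26879
  -P(3)·log₂(P(3)) = -(0.0098)·log₂(0.0098) = 0.06540
  -P(4)·log₂(P(4)) = -(0.7945)·log₂(0.7945) = 0.26368
  -P(5)·log₂(P(5)) = -(0.1158)·log₂(0.1158) = 0.36017
H(P) = 0.06540 + 0.26879 + 0.06540 + 0.26368 + 0.36017 = 1.02344 bits

log₂(5) = 2.32193 bits

D_KL(P||U) = 2.32193 - 1.02344 = 1.29849 ≈ 1.2985 bits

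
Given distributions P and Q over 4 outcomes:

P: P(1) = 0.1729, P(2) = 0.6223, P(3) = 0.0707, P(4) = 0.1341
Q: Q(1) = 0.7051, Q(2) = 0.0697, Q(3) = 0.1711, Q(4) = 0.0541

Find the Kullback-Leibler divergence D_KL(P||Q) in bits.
1.7003 bits

D_KL(P||Q) = Σ P(x) log₂(P(x)/Q(x))

Computing term by term:
  P(1)·log₂(P(1)/Q(1)) = 0.1729·log₂(0.1729/0.7051) = -0.35062
  P(2)·log₂(P(2)/Q(2)) = 0.6223·log₂(0.6223/0.0697) = 1.96546
  P(3)·log₂(P(3)/Q(3)) = 0.0707·log₂(0.0707/0.1711) = -0.09015
  P(4)·log₂(P(4)/Q(4)) = 0.1341·log₂(0.1341/0.0541) = 0.17562

D_KL(P||Q) = -0.35062 + 1.96546 - 0.09015 + 0.17562 = 1.70031 ≈ 1.7003 bits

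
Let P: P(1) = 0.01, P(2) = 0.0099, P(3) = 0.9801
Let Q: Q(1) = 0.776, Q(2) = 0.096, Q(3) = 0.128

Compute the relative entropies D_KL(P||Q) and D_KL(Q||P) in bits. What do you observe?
D_KL(P||Q) = 2.7831 bits, D_KL(Q||P) = 4.8105 bits. The two directions give different values (D_KL(Q||P) exceeds D_KL(P||Q) by 2.0274 bits): KL divergence is asymmetric.

D_KL(P||Q) = Σ P(x) log₂(P(x)/Q(x))

Computing term by term:
  P(1)·log₂(P(1)/Q(1)) = 0.01·log₂(0.01/0.776) = -0.06278
  P(2)·log₂(P(2)/Q(2)) = 0.0099·log₂(0.0099/0.096) = -0.03245
  P(3)·log₂(P(3)/Q(3)) = 0.9801·log₂(0.9801/0.128) = 2.87834

D_KL(P||Q) = -0.06278 - 0.03245 + 2.87834 = 2.78311 ≈ 2.7831 bits

D_KL(Q||P) = Σ Q(x) log₂(Q(x)/P(x))

Computing term by term:
  Q(1)·log₂(Q(1)/P(1)) = 0.776·log₂(0.776/0.01) = 4.87172
  Q(2)·log₂(Q(2)/P(2)) = 0.096·log₂(0.096/0.0099) = 0.31464
  Q(3)·log₂(Q(3)/P(3)) = 0.128·log₂(0.128/0.9801) = -0.37591

D_KL(Q||P) = 4.87172 + 0.31464 - 0.37591 = 4.81045 ≈ 4.8105 bits

These are NOT equal (difference: 2.0274 bits). KL divergence is asymmetric: D_KL(P||Q) ≠ D_KL(Q||P) in general.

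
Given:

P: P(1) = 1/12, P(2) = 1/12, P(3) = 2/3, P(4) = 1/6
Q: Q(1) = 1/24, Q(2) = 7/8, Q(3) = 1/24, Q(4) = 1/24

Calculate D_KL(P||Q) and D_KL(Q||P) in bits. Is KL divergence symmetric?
D_KL(P||Q) = 2.8006 bits, D_KL(Q||P) = 2.6766 bits. No, KL divergence is not symmetric.

D_KL(P||Q) = Σ P(x) log₂(P(x)/Q(x))

Computing term by term:
  P(1)·log₂(P(1)/Q(1)) = (1/12)·log₂((1/12)/(1/24)) = 0.08333
  P(2)·log₂(P(2)/Q(2)) = (1/12)·log₂((1/12)/(7/8)) = -0.28269
  P(3)·log₂(P(3)/Q(3)) = (2/3)·log₂((2/3)/(1/24)) = 2.66667
  P(4)·log₂(P(4)/Q(4)) = (1/6)·log₂((1/6)/(1/24)) = 0.33333

D_KL(P||Q) = 0.08333 - 0.28269 + 2.66667 + 0.33333 = 2.80064 ≈ 2.8006 bits

D_KL(Q||P) = Σ Q(x) log₂(Q(x)/P(x))

Computing term by term:
  Q(1)·log₂(Q(1)/P(1)) = (1/24)·log₂((1/24)/(1/12)) = -0.04167
  Q(2)·log₂(Q(2)/P(2)) = (7/8)·log₂((7/8)/(1/12)) = 2.96828
  Q(3)·log₂(Q(3)/P(3)) = (1/24)·log₂((1/24)/(2/3)) = -0.16667
  Q(4)·log₂(Q(4)/P(4)) = (1/24)·log₂((1/24)/(1/6)) = -0.08333

D_KL(Q||P) = -0.04167 + 2.96828 - 0.16667 - 0.08333 = 2.67661 ≈ 2.6766 bits

These are NOT equal (difference: 0.1240 bits). KL divergence is asymmetric: D_KL(P||Q) ≠ D_KL(Q||P) in general.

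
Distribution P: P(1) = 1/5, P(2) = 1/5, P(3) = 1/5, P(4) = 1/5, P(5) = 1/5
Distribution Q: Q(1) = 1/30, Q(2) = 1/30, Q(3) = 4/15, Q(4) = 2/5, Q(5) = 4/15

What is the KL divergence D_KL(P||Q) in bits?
0.6680 bits

D_KL(P||Q) = Σ P(x) log₂(P(x)/Q(x))

Computing term by term:
  P(1)·log₂(P(1)/Q(1)) = (1/5)·log₂((1/5)/(1/30)) = 0.51699
  P(2)·log₂(P(2)/Q(2)) = (1/5)·log₂((1/5)/(1/30)) = 0.51699
  P(3)·log₂(P(3)/Q(3)) = (1/5)·log₂((1/5)/(4/15)) = -0.08301
  P(4)·log₂(P(4)/Q(4)) = (1/5)·log₂((1/5)/(2/5)) = -0.20000
  P(5)·log₂(P(5)/Q(5)) = (1/5)·log₂((1/5)/(4/15)) = -0.08301

D_KL(P||Q) = 0.51699 + 0.51699 - 0.08301 - 0.20000 - 0.08301 = 0.66796 ≈ 0.6680 bits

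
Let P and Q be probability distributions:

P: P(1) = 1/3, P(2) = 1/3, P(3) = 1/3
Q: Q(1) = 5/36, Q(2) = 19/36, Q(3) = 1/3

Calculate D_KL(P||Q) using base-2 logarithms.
0.2000 bits

D_KL(P||Q) = Σ P(x) log₂(P(x)/Q(x))

Computing term by term:
  P(1)·log₂(P(1)/Q(1)) = (1/3)·log₂((1/3)/(5/36)) = 0.42101
  P(2)·log₂(P(2)/Q(2)) = (1/3)·log₂((1/3)/(19/36)) = -0.22099
  P(3)·log₂(P(3)/Q(3)) = (1/3)·log₂((1/3)/(1/3)) = 0.00000

D_KL(P||Q) = 0.42101 - 0.22099 + 0.00000 = 0.20002 ≈ 0.2000 bits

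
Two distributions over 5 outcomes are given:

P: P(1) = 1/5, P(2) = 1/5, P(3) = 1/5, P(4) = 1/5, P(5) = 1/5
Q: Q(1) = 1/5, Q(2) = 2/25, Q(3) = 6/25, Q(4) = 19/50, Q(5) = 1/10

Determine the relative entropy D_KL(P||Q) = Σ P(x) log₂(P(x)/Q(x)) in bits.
0.2266 bits

D_KL(P||Q) = Σ P(x) log₂(P(x)/Q(x))

Computing term by term:
  P(1)·log₂(P(1)/Q(1)) = (1/5)·log₂((1/5)/(1/5)) = 0.00000
  P(2)·log₂(P(2)/Q(2)) = (1/5)·log₂((1/5)/(2/25)) = 0.26439
  P(3)·log₂(P(3)/Q(3)) = (1/5)·log₂((1/5)/(6/25)) = -0.05261
  P(4)·log₂(P(4)/Q(4)) = (1/5)·log₂((1/5)/(19/50)) = -0.18520
  P(5)·log₂(P(5)/Q(5)) = (1/5)·log₂((1/5)/(1/10)) = 0.20000

D_KL(P||Q) = 0.00000 + 0.26439 - 0.05261 - 0.18520 + 0.20000 = 0.22658 ≈ 0.2266 bits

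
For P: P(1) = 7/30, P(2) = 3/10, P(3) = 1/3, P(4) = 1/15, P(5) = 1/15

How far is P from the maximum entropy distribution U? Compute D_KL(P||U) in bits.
0.2617 bits

U(i) = 1/5 for all i

D_KL(P||U) = Σ P(x) log₂(P(x) / (1/5))
           = Σ P(x) log₂(P(x)) + log₂(5)
           = log₂(5) - H(P)

H(P) = -Σ P(x) log₂(P(x)):
  -P(1)·log₂(P(1)) = -(7/30)·log₂(7/30) = 0.48989
  -P(2)·log₂(P(2)) = -(3/10)·log₂(3/10) = 0.52109
  -P(3)·log₂(P(3)) = -(1/3)·log₂(1/3) = 0.52832
  -P(4)·log₂(P(4)) = -(1/15)·log₂(1/15) = 0.26046
  -P(5)·log₂(P(5)) = -(1/15)·log₂(1/15) = 0.26046
H(P) = 0.48989 + 0.52109 + 0.52832 + 0.26046 + 0.26046 = 2.06022 bits

log₂(5) = 2.32193 bits

D_KL(P||U) = 2.32193 - 2.06022 = 0.26171 ≈ 0.2617 bits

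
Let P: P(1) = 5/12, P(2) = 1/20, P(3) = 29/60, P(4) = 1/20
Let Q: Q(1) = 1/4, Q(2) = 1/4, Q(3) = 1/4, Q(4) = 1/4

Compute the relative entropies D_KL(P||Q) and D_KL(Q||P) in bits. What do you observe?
D_KL(P||Q) = 0.5346 bits, D_KL(Q||P) = 0.7390 bits. The two directions give different values (D_KL(Q||P) exceeds D_KL(P||Q) by 0.2044 bits): KL divergence is asymmetric.

D_KL(P||Q) = Σ P(x) log₂(P(x)/Q(x))

Computing term by term:
  P(1)·log₂(P(1)/Q(1)) = (5/12)·log₂((5/12)/(1/4)) = 0.30707
  P(2)·log₂(P(2)/Q(2)) = (1/20)·log₂((1/20)/(1/4)) = -0.11610
  P(3)·log₂(P(3)/Q(3)) = (29/60)·log₂((29/60)/(1/4)) = 0.45969
  P(4)·log₂(P(4)/Q(4)) = (1/20)·log₂((1/20)/(1/4)) = -0.11610

D_KL(P||Q) = 0.30707 - 0.11610 + 0.45969 - 0.11610 = 0.53456 ≈ 0.5346 bits

D_KL(Q||P) = Σ Q(x) log₂(Q(x)/P(x))

Computing term by term:
  Q(1)·log₂(Q(1)/P(1)) = (1/4)·log₂((1/4)/(5/12)) = -0.18424
  Q(2)·log₂(Q(2)/P(2)) = (1/4)·log₂((1/4)/(1/20)) = 0.58048
  Q(3)·log₂(Q(3)/P(3)) = (1/4)·log₂((1/4)/(29/60)) = -0.23777
  Q(4)·log₂(Q(4)/P(4)) = (1/4)·log₂((1/4)/(1/20)) = 0.58048

D_KL(Q||P) = -0.18424 + 0.58048 - 0.23777 + 0.58048 = 0.73895 ≈ 0.7390 bits

These are NOT equal (difference: 0.2044 bits). KL divergence is asymmetric: D_KL(P||Q) ≠ D_KL(Q||P) in general.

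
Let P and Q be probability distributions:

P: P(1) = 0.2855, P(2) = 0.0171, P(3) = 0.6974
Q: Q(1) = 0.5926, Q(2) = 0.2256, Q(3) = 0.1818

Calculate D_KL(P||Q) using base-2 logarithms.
0.9883 bits

D_KL(P||Q) = Σ P(x) log₂(P(x)/Q(x))

Computing term by term:
  P(1)·log₂(P(1)/Q(1)) = 0.2855·log₂(0.2855/0.5926) = -0.30079
  P(2)·log₂(P(2)/Q(2)) = 0.0171·log₂(0.0171/0.2256) = -0.06364
  P(3)·log₂(P(3)/Q(3)) = 0.6974·log₂(0.6974/0.1818) = 1.35270

D_KL(P||Q) = -0.30079 - 0.06364 + 1.35270 = 0.98827 ≈ 0.9883 bits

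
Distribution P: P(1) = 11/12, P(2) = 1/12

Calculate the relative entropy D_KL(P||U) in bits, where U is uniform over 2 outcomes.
0.5862 bits

U(i) = 1/2 for all i

D_KL(P||U) = Σ P(x) log₂(P(x) / (1/2))
           = Σ P(x) log₂(P(x)) + log₂(2)
           = log₂(2) - H(P)

H(P) = -Σ P(x) log₂(P(x)):
  -P(1)·log₂(P(1)) = -(11/12)·log₂(11/12) = 0.11507
  -P(2)·log₂(P(2)) = -(1/12)·log₂(1/12) = 0.29875
H(P) = 0.11507 + 0.29875 = 0.41382 bits

log₂(2) = 1.00000 bits

D_KL(P||U) = 1.00000 - 0.41382 = 0.58618 ≈ 0.5862 bits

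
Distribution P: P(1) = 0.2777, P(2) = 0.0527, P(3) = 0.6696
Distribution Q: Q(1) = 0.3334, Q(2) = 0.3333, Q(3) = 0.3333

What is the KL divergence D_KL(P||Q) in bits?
0.4605 bits

D_KL(P||Q) = Σ P(x) log₂(P(x)/Q(x))

Computing term by term:
  P(1)·log₂(P(1)/Q(1)) = 0.2777·log₂(0.2777/0.3334) = -0.07324
  P(2)·log₂(P(2)/Q(2)) = 0.0527·log₂(0.0527/0.3333) = -0.14023
  P(3)·log₂(P(3)/Q(3)) = 0.6696·log₂(0.6696/0.3333) = 0.67394

D_KL(P||Q) = -0.07324 - 0.14023 + 0.67394 = 0.46047 ≈ 0.4605 bits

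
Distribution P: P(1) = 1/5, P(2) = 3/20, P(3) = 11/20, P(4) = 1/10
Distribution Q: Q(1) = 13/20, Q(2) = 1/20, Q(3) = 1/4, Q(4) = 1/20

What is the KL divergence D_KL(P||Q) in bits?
0.6233 bits

D_KL(P||Q) = Σ P(x) log₂(P(x)/Q(x))

Computing term by term:
  P(1)·log₂(P(1)/Q(1)) = (1/5)·log₂((1/5)/(13/20)) = -0.34009
  P(2)·log₂(P(2)/Q(2)) = (3/20)·log₂((3/20)/(1/20)) = 0.23774
  P(3)·log₂(P(3)/Q(3)) = (11/20)·log₂((11/20)/(1/4)) = 0.62563
  P(4)·log₂(P(4)/Q(4)) = (1/10)·log₂((1/10)/(1/20)) = 0.10000

D_KL(P||Q) = -0.34009 + 0.23774 + 0.62563 + 0.10000 = 0.62328 ≈ 0.6233 bits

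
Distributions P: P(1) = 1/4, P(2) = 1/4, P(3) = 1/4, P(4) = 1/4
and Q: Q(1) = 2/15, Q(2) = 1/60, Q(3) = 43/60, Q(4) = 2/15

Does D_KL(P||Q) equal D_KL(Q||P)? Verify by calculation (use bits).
D_KL(P||Q) = 1.0503 bits, D_KL(Q||P) = 0.7819 bits. No — D_KL(P||Q) ≠ D_KL(Q||P) for this pair.

D_KL(P||Q) = Σ P(x) log₂(P(x)/Q(x))

Computing term by term:
  P(1)·log₂(P(1)/Q(1)) = (1/4)·log₂((1/4)/(2/15)) = 0.22672
  P(2)·log₂(P(2)/Q(2)) = (1/4)·log₂((1/4)/(1/60)) = 0.97672
  P(3)·log₂(P(3)/Q(3)) = (1/4)·log₂((1/4)/(43/60)) = -0.37984
  P(4)·log₂(P(4)/Q(4)) = (1/4)·log₂((1/4)/(2/15)) = 0.22672

D_KL(P||Q) = 0.22672 + 0.97672 - 0.37984 + 0.22672 = 1.05032 ≈ 1.0503 bits

D_KL(Q||P) = Σ Q(x) log₂(Q(x)/P(x))

Computing term by term:
  Q(1)·log₂(Q(1)/P(1)) = (2/15)·log₂((2/15)/(1/4)) = -0.12092
  Q(2)·log₂(Q(2)/P(2)) = (1/60)·log₂((1/60)/(1/4)) = -0.06511
  Q(3)·log₂(Q(3)/P(3)) = (43/60)·log₂((43/60)/(1/4)) = 1.08888
  Q(4)·log₂(Q(4)/P(4)) = (2/15)·log₂((2/15)/(1/4)) = -0.12092

D_KL(Q||P) = -0.12092 - 0.06511 + 1.08888 - 0.12092 = 0.78193 ≈ 0.7819 bits

These are NOT equal (difference: 0.2684 bits). KL divergence is asymmetric: D_KL(P||Q) ≠ D_KL(Q||P) in general.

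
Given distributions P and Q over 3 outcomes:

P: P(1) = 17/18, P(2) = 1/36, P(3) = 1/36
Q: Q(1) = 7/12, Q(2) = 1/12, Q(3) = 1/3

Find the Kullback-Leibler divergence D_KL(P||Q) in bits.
0.5129 bits

D_KL(P||Q) = Σ P(x) log₂(P(x)/Q(x))

Computing term by term:
  P(1)·log₂(P(1)/Q(1)) = (17/18)·log₂((17/18)/(7/12)) = 0.65653
  P(2)·log₂(P(2)/Q(2)) = (1/36)·log₂((1/36)/(1/12)) = -0.04403
  P(3)·log₂(P(3)/Q(3)) = (1/36)·log₂((1/36)/(1/3)) = -0.09958

D_KL(P||Q) = 0.65653 - 0.04403 - 0.09958 = 0.51292 ≈ 0.5129 bits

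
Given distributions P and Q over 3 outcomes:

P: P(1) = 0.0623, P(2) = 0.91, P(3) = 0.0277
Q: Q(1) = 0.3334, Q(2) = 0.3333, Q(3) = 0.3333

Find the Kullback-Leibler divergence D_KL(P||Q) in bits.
1.0685 bits

D_KL(P||Q) = Σ P(x) log₂(P(x)/Q(x))

Computing term by term:
  P(1)·log₂(P(1)/Q(1)) = 0.0623·log₂(0.0623/0.3334) = -0.15076
  P(2)·log₂(P(2)/Q(2)) = 0.91·log₂(0.91/0.3333) = 1.31863
  P(3)·log₂(P(3)/Q(3)) = 0.0277·log₂(0.0277/0.3333) = -0.09941

D_KL(P||Q) = -0.15076 + 1.31863 - 0.09941 = 1.06846 ≈ 1.0685 bits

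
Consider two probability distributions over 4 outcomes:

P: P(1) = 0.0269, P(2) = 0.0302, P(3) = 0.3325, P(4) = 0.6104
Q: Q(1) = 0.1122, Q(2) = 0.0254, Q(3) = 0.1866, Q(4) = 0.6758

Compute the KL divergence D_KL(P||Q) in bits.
0.1396 bits

D_KL(P||Q) = Σ P(x) log₂(P(x)/Q(x))

Computing term by term:
  P(1)·log₂(P(1)/Q(1)) = 0.0269·log₂(0.0269/0.1122) = -0.05542
  P(2)·log₂(P(2)/Q(2)) = 0.0302·log₂(0.0302/0.0254) = 0.00754
  P(3)·log₂(P(3)/Q(3)) = 0.3325·log₂(0.3325/0.1866) = 0.27711
  P(4)·log₂(P(4)/Q(4)) = 0.6104·log₂(0.6104/0.6758) = -0.08963

D_KL(P||Q) = -0.05542 + 0.00754 + 0.27711 - 0.08963 = 0.13960 ≈ 0.1396 bits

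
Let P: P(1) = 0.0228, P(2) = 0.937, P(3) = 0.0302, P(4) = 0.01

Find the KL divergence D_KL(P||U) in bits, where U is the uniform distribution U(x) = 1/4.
1.5687 bits

U(i) = 1/4 for all i

D_KL(P||U) = Σ P(x) log₂(P(x) / (1/4))
           = Σ P(x) log₂(P(x)) + log₂(4)
           = log₂(4) - H(P)

H(P) = -Σ P(x) log₂(P(x)):
  -P(1)·log₂(P(1)) = -(0.0228)·log₂(0.0228) = 0.12437
  -P(2)·log₂(P(2)) = -(0.937)·log₂(0.937) = 0.08796
  -P(3)·log₂(P(3)) = -(0.0302)·log₂(0.0302) = 0.15249
  -P(4)·log₂(P(4)) = -(0.01)·log₂(0.01) = 0.06644
H(P) = 0.12437 + 0.08796 + 0.15249 + 0.06644 = 0.43126 bits

log₂(4) = 2.00000 bits

D_KL(P||U) = 2.00000 - 0.43126 = 1.56874 ≈ 1.5687 bits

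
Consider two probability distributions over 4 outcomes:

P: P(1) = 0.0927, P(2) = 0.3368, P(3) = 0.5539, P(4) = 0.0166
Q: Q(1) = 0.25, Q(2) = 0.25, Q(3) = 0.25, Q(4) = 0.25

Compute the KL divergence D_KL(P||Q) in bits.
0.5829 bits

D_KL(P||Q) = Σ P(x) log₂(P(x)/Q(x))

Computing term by term:
  P(1)·log₂(P(1)/Q(1)) = 0.0927·log₂(0.0927/0.25) = -0.13268
  P(2)·log₂(P(2)/Q(2)) = 0.3368·log₂(0.3368/0.25) = 0.14481
  P(3)·log₂(P(3)/Q(3)) = 0.5539·log₂(0.5539/0.25) = 0.63571
  P(4)·log₂(P(4)/Q(4)) = 0.0166·log₂(0.0166/0.25) = -0.06495

D_KL(P||Q) = -0.13268 + 0.14481 + 0.63571 - 0.06495 = 0.58289 ≈ 0.5829 bits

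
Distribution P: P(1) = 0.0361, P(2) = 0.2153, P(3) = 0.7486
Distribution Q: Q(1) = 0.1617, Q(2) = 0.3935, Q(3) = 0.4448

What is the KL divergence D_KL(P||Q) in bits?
0.2968 bits

D_KL(P||Q) = Σ P(x) log₂(P(x)/Q(x))

Computing term by term:
  P(1)·log₂(P(1)/Q(1)) = 0.0361·log₂(0.0361/0.1617) = -0.07809
  P(2)·log₂(P(2)/Q(2)) = 0.2153·log₂(0.2153/0.3935) = -0.18731
  P(3)·log₂(P(3)/Q(3)) = 0.7486·log₂(0.7486/0.4448) = 0.56223

D_KL(P||Q) = -0.07809 - 0.18731 + 0.56223 = 0.29683 ≈ 0.2968 bits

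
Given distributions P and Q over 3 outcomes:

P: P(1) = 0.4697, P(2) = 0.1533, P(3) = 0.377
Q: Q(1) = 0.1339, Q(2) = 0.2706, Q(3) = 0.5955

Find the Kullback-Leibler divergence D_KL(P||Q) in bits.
0.4761 bits

D_KL(P||Q) = Σ P(x) log₂(P(x)/Q(x))

Computing term by term:
  P(1)·log₂(P(1)/Q(1)) = 0.4697·log₂(0.4697/0.1339) = 0.85043
  P(2)·log₂(P(2)/Q(2)) = 0.1533·log₂(0.1533/0.2706) = -0.12568
  P(3)·log₂(P(3)/Q(3)) = 0.377·log₂(0.377/0.5955) = -0.24865

D_KL(P||Q) = 0.85043 - 0.12568 - 0.24865 = 0.47610 ≈ 0.4761 bits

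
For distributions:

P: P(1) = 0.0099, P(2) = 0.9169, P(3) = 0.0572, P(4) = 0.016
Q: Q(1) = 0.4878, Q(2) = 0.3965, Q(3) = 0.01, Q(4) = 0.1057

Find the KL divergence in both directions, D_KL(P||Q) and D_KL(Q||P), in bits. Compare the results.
D_KL(P||Q) = 1.1536 bits, D_KL(Q||P) = 2.5260 bits. D_KL(Q||P) is larger than D_KL(P||Q) by 1.3724 bits; the two directions differ.

D_KL(P||Q) = Σ P(x) log₂(P(x)/Q(x))

Computing term by term:
  P(1)·log₂(P(1)/Q(1)) = 0.0099·log₂(0.0099/0.4878) = -0.05566
  P(2)·log₂(P(2)/Q(2)) = 0.9169·log₂(0.9169/0.3965) = 1.10894
  P(3)·log₂(P(3)/Q(3)) = 0.0572·log₂(0.0572/0.01) = 0.14392
  P(4)·log₂(P(4)/Q(4)) = 0.016·log₂(0.016/0.1057) = -0.04358

D_KL(P||Q) = -0.05566 + 1.10894 + 0.14392 - 0.04358 = 1.15362 ≈ 1.1536 bits

D_KL(Q||P) = Σ Q(x) log₂(Q(x)/P(x))

Computing term by term:
  Q(1)·log₂(Q(1)/P(1)) = 0.4878·log₂(0.4878/0.0099) = 2.74276
  Q(2)·log₂(Q(2)/P(2)) = 0.3965·log₂(0.3965/0.9169) = -0.47954
  Q(3)·log₂(Q(3)/P(3)) = 0.01·log₂(0.01/0.0572) = -0.02516
  Q(4)·log₂(Q(4)/P(4)) = 0.1057·log₂(0.1057/0.016) = 0.28791

D_KL(Q||P) = 2.74276 - 0.47954 - 0.02516 + 0.28791 = 2.52597 ≈ 2.5260 bits

These are NOT equal (difference: 1.3724 bits). KL divergence is asymmetric: D_KL(P||Q) ≠ D_KL(Q||P) in general.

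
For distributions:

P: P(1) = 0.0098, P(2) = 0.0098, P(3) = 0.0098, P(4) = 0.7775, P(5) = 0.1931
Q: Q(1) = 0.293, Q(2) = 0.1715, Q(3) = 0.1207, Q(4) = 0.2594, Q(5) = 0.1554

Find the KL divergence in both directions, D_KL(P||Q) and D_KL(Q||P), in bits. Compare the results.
D_KL(P||Q) = 1.1678 bits, D_KL(Q||P) = 2.1222 bits. D_KL(Q||P) is larger than D_KL(P||Q) by 0.9544 bits; the two directions differ.

D_KL(P||Q) = Σ P(x) log₂(P(x)/Q(x))

Computing term by term:
  P(1)·log₂(P(1)/Q(1)) = 0.0098·log₂(0.0098/0.293) = -0.04804
  P(2)·log₂(P(2)/Q(2)) = 0.0098·log₂(0.0098/0.1715) = -0.04047
  P(3)·log₂(P(3)/Q(3)) = 0.0098·log₂(0.0098/0.1207) = -0.03550
  P(4)·log₂(P(4)/Q(4)) = 0.7775·log₂(0.7775/0.2594) = 1.23130
  P(5)·log₂(P(5)/Q(5)) = 0.1931·log₂(0.1931/0.1554) = 0.06051

D_KL(P||Q) = -0.04804 - 0.04047 - 0.03550 + 1.23130 + 0.06051 = 1.16780 ≈ 1.1678 bits

D_KL(Q||P) = Σ Q(x) log₂(Q(x)/P(x))

Computing term by term:
  Q(1)·log₂(Q(1)/P(1)) = 0.293·log₂(0.293/0.0098) = 1.43628
  Q(2)·log₂(Q(2)/P(2)) = 0.1715·log₂(0.1715/0.0098) = 0.70817
  Q(3)·log₂(Q(3)/P(3)) = 0.1207·log₂(0.1207/0.0098) = 0.43724
  Q(4)·log₂(Q(4)/P(4)) = 0.2594·log₂(0.2594/0.7775) = -0.41080
  Q(5)·log₂(Q(5)/P(5)) = 0.1554·log₂(0.1554/0.1931) = -0.04870

D_KL(Q||P) = 1.43628 + 0.70817 + 0.43724 - 0.41080 - 0.04870 = 2.12219 ≈ 2.1222 bits

These are NOT equal (difference: 0.9544 bits). KL divergence is asymmetric: D_KL(P||Q) ≠ D_KL(Q||P) in general.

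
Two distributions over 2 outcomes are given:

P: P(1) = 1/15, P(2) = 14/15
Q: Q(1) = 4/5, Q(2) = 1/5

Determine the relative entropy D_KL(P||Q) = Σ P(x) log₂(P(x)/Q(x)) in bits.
1.8352 bits

D_KL(P||Q) = Σ P(x) log₂(P(x)/Q(x))

Computing term by term:
  P(1)·log₂(P(1)/Q(1)) = (1/15)·log₂((1/15)/(4/5)) = -0.23900
  P(2)·log₂(P(2)/Q(2)) = (14/15)·log₂((14/15)/(1/5)) = 2.07423

D_KL(P||Q) = -0.23900 + 2.07423 = 1.83523 ≈ 1.8352 bits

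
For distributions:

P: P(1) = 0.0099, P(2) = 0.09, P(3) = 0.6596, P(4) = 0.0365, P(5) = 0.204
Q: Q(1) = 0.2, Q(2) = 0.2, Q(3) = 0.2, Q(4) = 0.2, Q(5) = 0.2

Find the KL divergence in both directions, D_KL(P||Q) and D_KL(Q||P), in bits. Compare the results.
D_KL(P||Q) = 0.9052 bits, D_KL(Q||P) = 1.2385 bits. D_KL(Q||P) is larger than D_KL(P||Q) by 0.3333 bits; the two directions differ.

D_KL(P||Q) = Σ P(x) log₂(P(x)/Q(x))

Computing term by term:
  P(1)·log₂(P(1)/Q(1)) = 0.0099·log₂(0.0099/0.2) = -0.04293
  P(2)·log₂(P(2)/Q(2)) = 0.09·log₂(0.09/0.2) = -0.10368
  P(3)·log₂(P(3)/Q(3)) = 0.6596·log₂(0.6596/0.2) = 1.13556
  P(4)·log₂(P(4)/Q(4)) = 0.0365·log₂(0.0365/0.2) = -0.08957
  P(5)·log₂(P(5)/Q(5)) = 0.204·log₂(0.204/0.2) = 0.00583

D_KL(P||Q) = -0.04293 - 0.10368 + 1.13556 - 0.08957 + 0.00583 = 0.90521 ≈ 0.9052 bits

D_KL(Q||P) = Σ Q(x) log₂(Q(x)/P(x))

Computing term by term:
  Q(1)·log₂(Q(1)/P(1)) = 0.2·log₂(0.2/0.0099) = 0.86729
  Q(2)·log₂(Q(2)/P(2)) = 0.2·log₂(0.2/0.09) = 0.23040
  Q(3)·log₂(Q(3)/P(3)) = 0.2·log₂(0.2/0.6596) = -0.34432
  Q(4)·log₂(Q(4)/P(4)) = 0.2·log₂(0.2/0.0365) = 0.49081
  Q(5)·log₂(Q(5)/P(5)) = 0.2·log₂(0.2/0.204) = -0.00571

D_KL(Q||P) = 0.86729 + 0.23040 - 0.34432 + 0.49081 - 0.00571 = 1.23847 ≈ 1.2385 bits

These are NOT equal (difference: 0.3333 bits). KL divergence is asymmetric: D_KL(P||Q) ≠ D_KL(Q||P) in general.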